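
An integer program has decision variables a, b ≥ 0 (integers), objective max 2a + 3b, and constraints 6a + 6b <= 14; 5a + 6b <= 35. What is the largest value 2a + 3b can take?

6

(a,b)=(0,2): 6·0+6·2=12≤14, 5·0+6·2=12≤35, objective 6.
(a,b)=(1,1): 6·1+6·1=12≤14, 5·1+6·1=11≤35, objective 5.
Maximum is 6 at (a,b)=(0,2).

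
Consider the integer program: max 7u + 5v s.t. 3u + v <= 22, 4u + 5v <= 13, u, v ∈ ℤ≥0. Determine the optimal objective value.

21

(u,v)=(3,0) is feasible, giving 21.
(u,v)=(2,1) is feasible, giving 19.
(u,v)=(2,0) is feasible, giving 14.
No feasible integer point exceeds 21.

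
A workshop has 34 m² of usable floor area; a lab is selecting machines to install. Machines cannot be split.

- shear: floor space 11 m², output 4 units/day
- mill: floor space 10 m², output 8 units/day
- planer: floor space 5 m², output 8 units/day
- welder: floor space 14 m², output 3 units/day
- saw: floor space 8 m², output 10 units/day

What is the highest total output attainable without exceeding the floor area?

This is a 0-1 knapsack instance.
shear + planer + saw: floor space 11 + 5 + 8 = 24 ≤ 34, output 4 + 8 + 10 = 22.
mill + planer + saw: floor space 10 + 5 + 8 = 23 ≤ 34, output 8 + 8 + 10 = 26.
shear + mill + planer + saw: floor space 11 + 10 + 5 + 8 = 34 ≤ 34, output 4 + 8 + 8 + 10 = 30.
Best is shear, mill, planer, and saw with total output 30.

30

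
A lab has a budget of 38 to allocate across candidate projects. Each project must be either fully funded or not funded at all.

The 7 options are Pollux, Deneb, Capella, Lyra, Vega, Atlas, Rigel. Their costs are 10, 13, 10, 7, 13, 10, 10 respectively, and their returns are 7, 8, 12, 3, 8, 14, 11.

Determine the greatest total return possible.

40

Treat it as a binary knapsack problem.
Capella + Lyra + Atlas + Rigel: cost 10 + 7 + 10 + 10 = 37 ≤ 38, return 12 + 3 + 14 + 11 = 40.
Capella + Atlas + Rigel: cost 10 + 10 + 10 = 30 ≤ 38, return 12 + 14 + 11 = 37.
Pollux + Capella + Lyra + Atlas: cost 10 + 10 + 7 + 10 = 37 ≤ 38, return 7 + 12 + 3 + 14 = 36.
Best is Capella, Lyra, Atlas, and Rigel with total return 40.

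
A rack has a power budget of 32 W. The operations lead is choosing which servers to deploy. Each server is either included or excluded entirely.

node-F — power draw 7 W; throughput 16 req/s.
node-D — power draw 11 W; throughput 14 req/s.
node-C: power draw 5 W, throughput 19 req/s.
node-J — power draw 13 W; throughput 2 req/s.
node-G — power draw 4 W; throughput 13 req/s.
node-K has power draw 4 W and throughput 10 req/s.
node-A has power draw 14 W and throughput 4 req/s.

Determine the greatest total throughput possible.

Treat it as a binary knapsack problem.
Take node-F, node-D, node-C, node-G, and node-K: power draw 7 + 11 + 5 + 4 + 4 = 31 ≤ 32, throughput 16 + 14 + 19 + 13 + 10 = 72.
No other feasible combination does better.

72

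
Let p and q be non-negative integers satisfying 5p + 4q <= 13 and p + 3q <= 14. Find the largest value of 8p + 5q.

18

Relaxing integrality, the LP optimum is 20.80 at (p,q) = (2.6, 0), which is not an integer point.
(p,q)=(1,2): 5·1+4·2=13≤13, 1·1+3·2=7≤14, objective 18.
(p,q)=(2,0): 5·2+4·0=10≤13, 1·2+3·0=2≤14, objective 16.
(p,q)=(0,3): 5·0+4·3=12≤13, 1·0+3·3=9≤14, objective 15.
The best lattice point is (1,2), giving 18.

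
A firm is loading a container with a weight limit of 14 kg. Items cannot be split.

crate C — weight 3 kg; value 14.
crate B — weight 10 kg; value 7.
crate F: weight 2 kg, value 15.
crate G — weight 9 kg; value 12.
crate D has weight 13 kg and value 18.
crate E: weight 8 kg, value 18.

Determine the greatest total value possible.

crate C + crate F + crate E: weight 3 + 2 + 8 = 13 ≤ 14, value 14 + 15 + 18 = 47.
crate C + crate F + crate G: weight 3 + 2 + 9 = 14 ≤ 14, value 14 + 15 + 12 = 41.
crate F + crate E: weight 2 + 8 = 10 ≤ 14, value 15 + 18 = 33.
Best is crate C, crate F, and crate E with total value 47.

47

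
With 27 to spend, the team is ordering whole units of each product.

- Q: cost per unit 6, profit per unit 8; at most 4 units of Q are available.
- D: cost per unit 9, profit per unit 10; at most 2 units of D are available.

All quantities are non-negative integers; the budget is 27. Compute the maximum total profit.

34

4×Q: cost 24 ≤ 27, profit 4·8 = 32.
3×Q and 1×D: cost 27 ≤ 27, profit 3·8 + 1·10 = 34.
Best is 34.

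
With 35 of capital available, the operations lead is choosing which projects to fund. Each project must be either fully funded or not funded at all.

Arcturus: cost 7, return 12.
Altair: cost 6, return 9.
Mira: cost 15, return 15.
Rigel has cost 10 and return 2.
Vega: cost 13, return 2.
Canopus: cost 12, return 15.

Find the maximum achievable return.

Allowing fractional choices, the relaxed optimum would be about 46.0, but projects are indivisible.
Arcturus + Mira + Canopus: cost 7 + 15 + 12 = 34 ≤ 35, return 12 + 15 + 15 = 42.
Arcturus + Altair + Rigel + Canopus: cost 7 + 6 + 10 + 12 = 35 ≤ 35, return 12 + 9 + 2 + 15 = 38.
Altair + Mira + Canopus: cost 6 + 15 + 12 = 33 ≤ 35, return 9 + 15 + 15 = 39.
Best is Arcturus, Mira, and Canopus with total return 42.

42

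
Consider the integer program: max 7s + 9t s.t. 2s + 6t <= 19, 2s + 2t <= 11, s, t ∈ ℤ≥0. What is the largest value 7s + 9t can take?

Relaxing integrality, the LP optimum is 42.50 at (s,t) = (3.5, 2), which is not an integer point.
(s,t)=(3,2): 2·3+6·2=18≤19, 2·3+2·2=10≤11, objective 39.
(s,t)=(4,1): 2·4+6·1=14≤19, 2·4+2·1=10≤11, objective 37.
(s,t)=(2,2): 2·2+6·2=16≤19, 2·2+2·2=8≤11, objective 32.
No feasible integer point exceeds 39.

39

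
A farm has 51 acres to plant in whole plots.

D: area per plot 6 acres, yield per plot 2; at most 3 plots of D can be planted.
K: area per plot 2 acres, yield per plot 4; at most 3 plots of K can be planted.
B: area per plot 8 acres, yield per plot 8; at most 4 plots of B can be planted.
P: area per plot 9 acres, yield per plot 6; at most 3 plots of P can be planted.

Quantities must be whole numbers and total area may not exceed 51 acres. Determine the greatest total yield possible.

50

This is a bounded integer knapsack.
Take 3×K, 4×B, and 1×P: area 47 ≤ 51, yield 3·4 + 4·8 + 1·6 = 50.
K has the best ratio (4/2) and is taken to its limit of 3; remaining capacity is filled optimally with the others.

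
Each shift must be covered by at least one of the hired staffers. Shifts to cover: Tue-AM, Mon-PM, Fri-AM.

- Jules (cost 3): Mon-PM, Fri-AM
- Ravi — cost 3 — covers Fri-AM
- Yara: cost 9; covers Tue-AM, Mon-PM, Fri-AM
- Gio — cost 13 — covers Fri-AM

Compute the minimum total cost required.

Yara alone covers Tue-AM, Mon-PM, Fri-AM — every shift.
Total cost: 9.

9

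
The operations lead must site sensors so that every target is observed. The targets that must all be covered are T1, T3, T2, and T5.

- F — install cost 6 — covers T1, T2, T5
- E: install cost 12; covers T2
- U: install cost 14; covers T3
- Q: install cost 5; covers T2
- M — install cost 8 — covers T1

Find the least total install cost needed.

20

Choose F and U: together they cover T1, T3, T2, T5 — every target.
Total install cost: 6 + 14 = 20.
No cover costs less than 20.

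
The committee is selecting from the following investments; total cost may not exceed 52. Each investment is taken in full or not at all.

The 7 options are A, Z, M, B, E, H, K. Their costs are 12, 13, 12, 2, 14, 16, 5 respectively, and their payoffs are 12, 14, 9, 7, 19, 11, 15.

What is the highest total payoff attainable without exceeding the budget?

Allowing fractional choices, the relaxed optimum would be about 71.5, but investments are indivisible.
Z + B + E + H + K: cost 13 + 2 + 14 + 16 + 5 = 50 ≤ 52, payoff 14 + 7 + 19 + 11 + 15 = 66.
Z + M + B + E + K: cost 13 + 12 + 2 + 14 + 5 = 46 ≤ 52, payoff 14 + 9 + 7 + 19 + 15 = 64.
A + Z + B + E + K: cost 12 + 13 + 2 + 14 + 5 = 46 ≤ 52, payoff 12 + 14 + 7 + 19 + 15 = 67.
Best is A, Z, B, E, and K with total payoff 67.

67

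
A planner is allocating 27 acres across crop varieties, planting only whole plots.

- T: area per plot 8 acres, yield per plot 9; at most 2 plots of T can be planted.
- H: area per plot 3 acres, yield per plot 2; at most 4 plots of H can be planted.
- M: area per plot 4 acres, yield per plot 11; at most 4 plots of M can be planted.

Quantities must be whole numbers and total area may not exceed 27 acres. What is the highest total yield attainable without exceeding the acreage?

55

Take 1×T, 1×H, and 4×M: area 27 ≤ 27, yield 1·9 + 1·2 + 4·11 = 55.
M has the best ratio (11/4) and is taken to its limit of 4; remaining capacity is filled optimally with the others.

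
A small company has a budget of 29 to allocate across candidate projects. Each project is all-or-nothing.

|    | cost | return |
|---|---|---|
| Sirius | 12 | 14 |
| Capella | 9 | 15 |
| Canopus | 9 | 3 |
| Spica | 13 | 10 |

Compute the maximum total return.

Sirius + Spica: cost 12 + 13 = 25 ≤ 29, return 14 + 10 = 24.
Capella + Spica: cost 9 + 13 = 22 ≤ 29, return 15 + 10 = 25.
Sirius + Capella: cost 12 + 9 = 21 ≤ 29, return 14 + 15 = 29.
Best is Sirius and Capella with total return 29.

29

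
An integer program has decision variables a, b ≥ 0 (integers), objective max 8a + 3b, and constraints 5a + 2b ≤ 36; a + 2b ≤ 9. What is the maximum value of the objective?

The continuous relaxation peaks at (7.2, 0) with value 57.60; rounding to a feasible lattice point costs some objective.
(a,b)=(7,0): 5·7+2·0=35≤36, 1·7+2·0=7≤9, objective 56.
(a,b)=(6,1): 5·6+2·1=32≤36, 1·6+2·1=8≤9, objective 51.
(a,b)=(6,0): 5·6+2·0=30≤36, 1·6+2·0=6≤9, objective 48.
Maximum is 56 at (a,b)=(7,0).

56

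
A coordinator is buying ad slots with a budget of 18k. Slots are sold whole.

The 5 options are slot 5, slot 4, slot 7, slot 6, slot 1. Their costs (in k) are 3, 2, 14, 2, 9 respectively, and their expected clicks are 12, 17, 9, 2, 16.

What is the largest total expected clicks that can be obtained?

Treat it as a binary knapsack problem.
slot 5 + slot 4 + slot 1: cost 3 + 2 + 9 = 14 ≤ 18, expected clicks 12 + 17 + 16 = 45.
slot 5 + slot 4 + slot 6 + slot 1: cost 3 + 2 + 2 + 9 = 16 ≤ 18, expected clicks 12 + 17 + 2 + 16 = 47.
Best is slot 5, slot 4, slot 6, and slot 1 with total expected clicks 47.

47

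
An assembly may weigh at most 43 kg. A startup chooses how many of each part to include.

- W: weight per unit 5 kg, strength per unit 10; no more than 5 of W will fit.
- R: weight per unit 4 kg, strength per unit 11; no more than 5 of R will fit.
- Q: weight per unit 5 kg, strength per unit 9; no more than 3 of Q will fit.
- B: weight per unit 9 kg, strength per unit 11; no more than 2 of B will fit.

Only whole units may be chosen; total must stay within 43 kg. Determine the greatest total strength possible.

95

3×W, 5×R, and 1×Q: weight 40 ≤ 43, strength 3·10 + 5·11 + 1·9 = 94.
4×W and 5×R: weight 40 ≤ 43, strength 4·10 + 5·11 = 95.
Best is 95.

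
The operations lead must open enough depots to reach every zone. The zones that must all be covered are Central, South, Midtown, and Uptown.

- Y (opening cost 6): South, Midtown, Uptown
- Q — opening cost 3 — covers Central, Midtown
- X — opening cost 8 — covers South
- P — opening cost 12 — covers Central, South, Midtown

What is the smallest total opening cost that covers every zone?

9

This is an integer covering problem.
Choose Y and Q: together they cover Central, South, Midtown, Uptown — every zone.
Total opening cost: 6 + 3 = 9.
No cover costs less than 9.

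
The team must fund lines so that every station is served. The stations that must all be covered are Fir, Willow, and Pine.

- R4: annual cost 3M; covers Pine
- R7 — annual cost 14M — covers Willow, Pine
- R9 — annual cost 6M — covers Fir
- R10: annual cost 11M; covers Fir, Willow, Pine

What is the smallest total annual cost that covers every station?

11

The greedy cost-per-new-station heuristic would pick R4 and R10 for 14, but a cheaper cover exists.
R10 alone covers Fir, Willow, Pine — every station.
Total annual cost: 11.
No cover costs less than 11.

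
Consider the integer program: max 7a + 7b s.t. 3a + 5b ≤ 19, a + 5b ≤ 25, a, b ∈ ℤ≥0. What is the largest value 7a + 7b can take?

(a,b)=(6,0) is feasible, giving 42.
(a,b)=(5,0) is feasible, giving 35.
The best lattice point is (6,0), giving 42.

42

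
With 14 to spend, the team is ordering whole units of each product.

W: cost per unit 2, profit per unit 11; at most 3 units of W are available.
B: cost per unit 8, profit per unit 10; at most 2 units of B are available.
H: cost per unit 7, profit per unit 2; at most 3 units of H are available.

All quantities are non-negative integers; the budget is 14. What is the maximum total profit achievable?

43

W has the best ratio (11/2); taking only W gives at most 3×11 = 33 (stopped by the supply cap of 3).
Mixing does better — 3×W and 1×B: cost 14 ≤ 14, profit 3·11 + 1·10 = 43.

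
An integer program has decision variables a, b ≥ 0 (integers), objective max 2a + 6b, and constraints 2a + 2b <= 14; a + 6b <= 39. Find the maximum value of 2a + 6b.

38

Relaxing integrality, the LP optimum is 39.60 at (a,b) = (0.6, 6.4), which is not an integer point.
(a,b)=(1,6): 2·1+2·6=14≤14, 1·1+6·6=37≤39, objective 38.
(a,b)=(0,6): 2·0+2·6=12≤14, 1·0+6·6=36≤39, objective 36.
(a,b)=(2,5): 2·2+2·5=14≤14, 1·2+6·5=32≤39, objective 34.
Maximum is 38 at (a,b)=(1,6).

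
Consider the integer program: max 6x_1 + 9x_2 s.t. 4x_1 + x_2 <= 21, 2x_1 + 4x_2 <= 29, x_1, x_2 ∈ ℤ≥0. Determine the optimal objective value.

(x_1,x_2)=(4,5): 4·4+1·5=21≤21, 2·4+4·5=28≤29, objective 69.
(x_1,x_2)=(2,6): 4·2+1·6=14≤21, 2·2+4·6=28≤29, objective 66.
(x_1,x_2)=(3,5): 4·3+1·5=17≤21, 2·3+4·5=26≤29, objective 63.
No feasible integer point exceeds 69.

69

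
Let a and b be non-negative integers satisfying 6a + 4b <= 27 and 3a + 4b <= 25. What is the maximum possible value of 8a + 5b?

(a,b)=(3,2): 6·3+4·2=26≤27, 3·3+4·2=17≤25, objective 34.
(a,b)=(4,0): 6·4+4·0=24≤27, 3·4+4·0=12≤25, objective 32.
Maximum is 34 at (a,b)=(3,2).

34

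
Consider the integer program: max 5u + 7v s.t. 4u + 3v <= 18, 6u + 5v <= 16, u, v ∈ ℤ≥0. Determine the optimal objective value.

21

(u,v)=(0,3) is feasible, giving 21.
(u,v)=(1,2) is feasible, giving 19.
(u,v)=(0,2) is feasible, giving 14.
Maximum is 21 at (u,v)=(0,3).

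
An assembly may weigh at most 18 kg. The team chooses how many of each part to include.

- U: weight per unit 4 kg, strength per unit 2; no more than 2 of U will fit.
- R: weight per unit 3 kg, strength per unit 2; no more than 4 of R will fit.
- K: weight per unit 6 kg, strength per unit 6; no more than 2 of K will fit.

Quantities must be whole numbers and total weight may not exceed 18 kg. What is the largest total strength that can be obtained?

16

This is a bounded integer knapsack.
1×R and 2×K: weight 15 ≤ 18, strength 1·2 + 2·6 = 14.
2×R and 2×K: weight 18 ≤ 18, strength 2·2 + 2·6 = 16.
Best is 16.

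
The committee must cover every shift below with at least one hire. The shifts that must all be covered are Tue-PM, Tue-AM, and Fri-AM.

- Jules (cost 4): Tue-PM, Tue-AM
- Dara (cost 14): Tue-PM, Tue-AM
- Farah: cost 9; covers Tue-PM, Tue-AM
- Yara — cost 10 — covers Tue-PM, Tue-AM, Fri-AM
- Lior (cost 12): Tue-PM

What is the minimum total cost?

10

The greedy cost-per-new-shift heuristic would pick Jules and Yara for 14, but a cheaper cover exists.
Yara alone covers Tue-PM, Tue-AM, Fri-AM — every shift.
Total cost: 10.
No cover costs less than 10.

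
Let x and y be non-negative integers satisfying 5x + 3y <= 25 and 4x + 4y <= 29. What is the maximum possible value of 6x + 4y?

32

(x,y)=(2,5): 5·2+3·5=25≤25, 4·2+4·5=28≤29, objective 32.
(x,y)=(1,6): 5·1+3·6=23≤25, 4·1+4·6=28≤29, objective 30.
(x,y)=(2,4): 5·2+3·4=22≤25, 4·2+4·4=24≤29, objective 28.
(x,y)=(1,5): 5·1+3·5=20≤25, 4·1+4·5=24≤29, objective 26.
Maximum is 32 at (x,y)=(2,5).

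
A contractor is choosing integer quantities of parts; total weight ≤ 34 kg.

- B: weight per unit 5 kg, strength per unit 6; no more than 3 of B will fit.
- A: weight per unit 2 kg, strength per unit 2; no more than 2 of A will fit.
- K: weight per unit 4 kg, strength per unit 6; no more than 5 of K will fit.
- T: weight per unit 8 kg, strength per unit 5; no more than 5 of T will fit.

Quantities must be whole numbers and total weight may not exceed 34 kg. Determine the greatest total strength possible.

46

Take 2×B, 2×A, and 5×K: weight 34 ≤ 34, strength 2·6 + 2·2 + 5·6 = 46.
K has the best ratio (6/4) and is taken to its limit of 5; remaining capacity is filled optimally with the others.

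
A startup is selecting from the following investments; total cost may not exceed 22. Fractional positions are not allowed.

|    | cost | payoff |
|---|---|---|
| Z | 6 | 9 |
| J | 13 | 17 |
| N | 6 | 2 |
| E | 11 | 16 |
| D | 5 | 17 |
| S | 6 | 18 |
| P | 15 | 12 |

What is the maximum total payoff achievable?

This is an integer program with binary decision variables.
Allowing fractional choices, the relaxed optimum would be about 51.3, but investments are indivisible.
E + D + S: cost 11 + 5 + 6 = 22 ≤ 22, payoff 16 + 17 + 18 = 51.
Z + D + S: cost 6 + 5 + 6 = 17 ≤ 22, payoff 9 + 17 + 18 = 44.
Best is E, D, and S with total payoff 51.

51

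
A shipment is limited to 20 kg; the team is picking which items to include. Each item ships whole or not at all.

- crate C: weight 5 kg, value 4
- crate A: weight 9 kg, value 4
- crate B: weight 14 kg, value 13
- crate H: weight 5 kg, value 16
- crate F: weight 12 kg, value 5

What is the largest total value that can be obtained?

29

This is a 0-1 knapsack instance.
crate B + crate H: weight 14 + 5 = 19 ≤ 20, value 13 + 16 = 29.
crate H + crate F: weight 5 + 12 = 17 ≤ 20, value 16 + 5 = 21.
crate C + crate A + crate H: weight 5 + 9 + 5 = 19 ≤ 20, value 4 + 4 + 16 = 24.
Best is crate B and crate H with total value 29.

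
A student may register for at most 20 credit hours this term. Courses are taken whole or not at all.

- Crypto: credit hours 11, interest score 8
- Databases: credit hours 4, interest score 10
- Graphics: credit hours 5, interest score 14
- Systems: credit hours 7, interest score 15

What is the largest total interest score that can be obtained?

This is an integer program with binary decision variables.
Allowing fractional choices, the relaxed optimum would be about 41.9, but courses are indivisible.
Databases + Graphics + Systems: credit hours 4 + 5 + 7 = 16 ≤ 20, interest score 10 + 14 + 15 = 39.
Crypto + Databases + Graphics: credit hours 11 + 4 + 5 = 20 ≤ 20, interest score 8 + 10 + 14 = 32.
Best is Databases, Graphics, and Systems with total interest score 39.

39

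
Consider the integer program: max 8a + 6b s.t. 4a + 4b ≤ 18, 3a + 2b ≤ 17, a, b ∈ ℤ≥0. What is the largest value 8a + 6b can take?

32

(a,b)=(4,0): 4·4+4·0=16≤18, 3·4+2·0=12≤17, objective 32.
(a,b)=(3,1): 4·3+4·1=16≤18, 3·3+2·1=11≤17, objective 30.
(a,b)=(3,0): 4·3+4·0=12≤18, 3·3+2·0=9≤17, objective 24.
No feasible integer point exceeds 32.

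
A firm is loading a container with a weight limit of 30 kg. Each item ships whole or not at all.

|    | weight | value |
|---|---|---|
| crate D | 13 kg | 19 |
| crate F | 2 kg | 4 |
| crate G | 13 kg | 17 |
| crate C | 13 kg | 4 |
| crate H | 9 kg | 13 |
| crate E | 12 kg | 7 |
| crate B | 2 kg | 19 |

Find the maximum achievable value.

crate D + crate G + crate B: weight 13 + 13 + 2 = 28 ≤ 30, value 19 + 17 + 19 = 55.
crate D + crate F + crate G + crate B: weight 13 + 2 + 13 + 2 = 30 ≤ 30, value 19 + 4 + 17 + 19 = 59.
crate D + crate F + crate H + crate B: weight 13 + 2 + 9 + 2 = 26 ≤ 30, value 19 + 4 + 13 + 19 = 55.
Best is crate D, crate F, crate G, and crate B with total value 59.

59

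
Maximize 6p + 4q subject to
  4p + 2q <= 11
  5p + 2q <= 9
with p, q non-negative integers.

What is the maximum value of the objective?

The continuous relaxation peaks at (0, 4.5) with value 18.00; rounding to a feasible lattice point costs some objective.
(p,q)=(0,4) is feasible, giving 16.
(p,q)=(0,3) is feasible, giving 12.
No feasible integer point exceeds 16.

16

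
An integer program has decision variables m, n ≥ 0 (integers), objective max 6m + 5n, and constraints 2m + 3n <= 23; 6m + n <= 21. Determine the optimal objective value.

42

The continuous relaxation peaks at (2.5, 6) with value 45.00; rounding to a feasible lattice point costs some objective.
(m,n)=(2,6): 2·2+3·6=22≤23, 6·2+1·6=18≤21, objective 42.
(m,n)=(1,7): 2·1+3·7=23≤23, 6·1+1·7=13≤21, objective 41.
No feasible integer point exceeds 42.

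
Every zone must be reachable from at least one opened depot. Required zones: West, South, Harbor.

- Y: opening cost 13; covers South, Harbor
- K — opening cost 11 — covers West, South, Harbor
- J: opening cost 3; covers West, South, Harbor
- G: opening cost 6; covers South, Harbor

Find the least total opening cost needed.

This is a weighted set-cover instance.
J alone covers West, South, Harbor — every zone.
Total opening cost: 3.
No cover costs less than 3.

3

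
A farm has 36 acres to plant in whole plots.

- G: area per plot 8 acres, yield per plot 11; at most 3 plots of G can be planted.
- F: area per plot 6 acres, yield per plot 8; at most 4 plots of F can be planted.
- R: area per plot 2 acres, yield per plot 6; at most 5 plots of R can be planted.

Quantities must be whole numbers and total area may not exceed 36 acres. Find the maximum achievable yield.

3×G and 5×R: area 34 ≤ 36, yield 3·11 + 5·6 = 63.
1×G, 3×F, and 5×R: area 36 ≤ 36, yield 1·11 + 3·8 + 5·6 = 65.
Best is 65.

65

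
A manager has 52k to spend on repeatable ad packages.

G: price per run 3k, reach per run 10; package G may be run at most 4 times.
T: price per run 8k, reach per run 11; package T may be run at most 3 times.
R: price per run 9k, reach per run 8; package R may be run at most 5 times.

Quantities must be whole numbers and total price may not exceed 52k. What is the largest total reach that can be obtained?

81

This is a bounded integer knapsack.
4×G, 3×T, and 1×R: price 45 ≤ 52, reach 4·10 + 3·11 + 1·8 = 81.
3×G, 3×T, and 2×R: price 51 ≤ 52, reach 3·10 + 3·11 + 2·8 = 79.
Best is 81.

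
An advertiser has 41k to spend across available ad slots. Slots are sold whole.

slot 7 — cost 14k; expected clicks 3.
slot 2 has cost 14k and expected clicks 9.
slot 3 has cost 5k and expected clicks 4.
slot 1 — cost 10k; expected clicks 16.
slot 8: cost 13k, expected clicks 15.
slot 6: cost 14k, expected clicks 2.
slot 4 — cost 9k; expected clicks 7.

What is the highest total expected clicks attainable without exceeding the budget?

42

Allowing fractional choices, the relaxed optimum would be about 44.6, but ad slots are indivisible.
slot 1 + slot 8 + slot 4: cost 10 + 13 + 9 = 32 ≤ 41, expected clicks 16 + 15 + 7 = 38.
slot 2 + slot 1 + slot 8: cost 14 + 10 + 13 = 37 ≤ 41, expected clicks 9 + 16 + 15 = 40.
slot 3 + slot 1 + slot 8 + slot 4: cost 5 + 10 + 13 + 9 = 37 ≤ 41, expected clicks 4 + 16 + 15 + 7 = 42.
Best is slot 3, slot 1, slot 8, and slot 4 with total expected clicks 42.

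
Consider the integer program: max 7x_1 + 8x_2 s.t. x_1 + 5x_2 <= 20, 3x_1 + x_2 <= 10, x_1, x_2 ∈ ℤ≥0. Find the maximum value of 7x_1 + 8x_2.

38

Relaxing integrality, the LP optimum is 43.57 at (x_1,x_2) = (2.14, 3.57), which is not an integer point.
(x_1,x_2)=(2,3): 1·2+5·3=17≤20, 3·2+1·3=9≤10, objective 38.
(x_1,x_2)=(1,3): 1·1+5·3=16≤20, 3·1+1·3=6≤10, objective 31.
Maximum is 38 at (x_1,x_2)=(2,3).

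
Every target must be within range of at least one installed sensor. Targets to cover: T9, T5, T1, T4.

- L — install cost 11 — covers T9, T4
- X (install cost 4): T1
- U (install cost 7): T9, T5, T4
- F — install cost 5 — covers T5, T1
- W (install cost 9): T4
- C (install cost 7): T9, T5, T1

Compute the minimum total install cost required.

11

This is a weighted set-cover instance.
Choose X and U: together they cover T9, T5, T1, T4 — every target.
Total install cost: 4 + 7 = 11.
No cover costs less than 11.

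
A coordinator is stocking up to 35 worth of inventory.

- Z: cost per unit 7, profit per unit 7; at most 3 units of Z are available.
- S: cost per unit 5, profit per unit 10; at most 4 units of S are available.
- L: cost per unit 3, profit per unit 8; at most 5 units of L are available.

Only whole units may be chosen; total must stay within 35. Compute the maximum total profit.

This is a bounded integer knapsack.
L has the best ratio (8/3); taking only L gives at most 5×8 = 40 (stopped by the supply cap of 5).
Mixing does better — 4×S and 5×L: cost 35 ≤ 35, profit 4·10 + 5·8 = 80.

80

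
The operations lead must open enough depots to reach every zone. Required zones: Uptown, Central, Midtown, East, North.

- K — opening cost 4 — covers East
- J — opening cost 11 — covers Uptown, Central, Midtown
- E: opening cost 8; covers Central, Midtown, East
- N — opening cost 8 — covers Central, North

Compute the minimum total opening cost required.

23

The greedy cost-per-new-zone heuristic would pick E, N, and J for 27, but a cheaper cover exists.
Choose K, J, and N: together they cover Uptown, Central, Midtown, East, North — every zone.
Total opening cost: 4 + 11 + 8 = 23.
No cover costs less than 23.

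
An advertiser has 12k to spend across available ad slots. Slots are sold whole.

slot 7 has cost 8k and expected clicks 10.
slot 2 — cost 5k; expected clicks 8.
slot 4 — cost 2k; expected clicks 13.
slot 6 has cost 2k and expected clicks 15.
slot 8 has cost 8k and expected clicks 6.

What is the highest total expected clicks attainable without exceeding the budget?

38

slot 2 + slot 4 + slot 6: cost 5 + 2 + 2 = 9 ≤ 12, expected clicks 8 + 13 + 15 = 36.
slot 7 + slot 4 + slot 6: cost 8 + 2 + 2 = 12 ≤ 12, expected clicks 10 + 13 + 15 = 38.
slot 4 + slot 6 + slot 8: cost 2 + 2 + 8 = 12 ≤ 12, expected clicks 13 + 15 + 6 = 34.
Best is slot 7, slot 4, and slot 6 with total expected clicks 38.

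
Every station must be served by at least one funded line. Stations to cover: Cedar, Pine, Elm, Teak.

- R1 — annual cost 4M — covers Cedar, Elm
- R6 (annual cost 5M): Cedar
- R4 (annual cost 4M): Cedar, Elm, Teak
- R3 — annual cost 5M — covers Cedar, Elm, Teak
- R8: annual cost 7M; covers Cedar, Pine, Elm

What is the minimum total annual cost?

11

This is a weighted set-cover instance.
Choose R4 and R8: together they cover Cedar, Pine, Elm, Teak — every station.
Total annual cost: 4 + 7 = 11.
No cover costs less than 11.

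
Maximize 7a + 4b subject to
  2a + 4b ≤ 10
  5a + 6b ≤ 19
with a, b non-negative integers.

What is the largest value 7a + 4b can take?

21

(a,b)=(3,0): 2·3+4·0=6≤10, 5·3+6·0=15≤19, objective 21.
(a,b)=(2,1): 2·2+4·1=8≤10, 5·2+6·1=16≤19, objective 18.
No feasible integer point exceeds 21.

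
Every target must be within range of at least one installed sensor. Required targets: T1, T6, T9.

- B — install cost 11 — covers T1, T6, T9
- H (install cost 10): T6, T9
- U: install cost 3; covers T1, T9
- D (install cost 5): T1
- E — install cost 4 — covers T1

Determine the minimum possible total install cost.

This is a weighted set-cover instance.
The greedy cost-per-new-target heuristic would pick U and H for 13, but a cheaper cover exists.
B alone covers T1, T6, T9 — every target.
Total install cost: 11.
No cover costs less than 11.

11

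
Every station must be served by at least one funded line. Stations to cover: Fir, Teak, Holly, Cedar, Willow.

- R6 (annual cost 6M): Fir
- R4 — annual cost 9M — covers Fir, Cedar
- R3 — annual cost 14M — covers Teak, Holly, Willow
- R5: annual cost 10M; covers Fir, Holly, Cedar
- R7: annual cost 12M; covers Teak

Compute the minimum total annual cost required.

23

This is an integer covering problem.
The greedy cost-per-new-station heuristic would pick R5 and R3 for 24, but a cheaper cover exists.
Choose R4 and R3: together they cover Fir, Teak, Holly, Cedar, Willow — every station.
Total annual cost: 9 + 14 = 23.
No cover costs less than 23.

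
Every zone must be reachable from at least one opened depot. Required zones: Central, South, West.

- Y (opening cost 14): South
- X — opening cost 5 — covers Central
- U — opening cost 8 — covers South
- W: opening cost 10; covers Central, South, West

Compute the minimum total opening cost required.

W alone covers Central, South, West — every zone.
Total opening cost: 10.
No cover costs less than 10.

10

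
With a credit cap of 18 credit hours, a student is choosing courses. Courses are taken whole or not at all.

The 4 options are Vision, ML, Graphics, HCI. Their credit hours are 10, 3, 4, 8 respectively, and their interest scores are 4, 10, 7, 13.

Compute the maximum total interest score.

30

Allowing fractional choices, the relaxed optimum would be about 31.2, but courses are indivisible.
Vision + ML + Graphics: credit hours 10 + 3 + 4 = 17 ≤ 18, interest score 4 + 10 + 7 = 21.
ML + HCI: credit hours 3 + 8 = 11 ≤ 18, interest score 10 + 13 = 23.
ML + Graphics + HCI: credit hours 3 + 4 + 8 = 15 ≤ 18, interest score 10 + 7 + 13 = 30.
Best is ML, Graphics, and HCI with total interest score 30.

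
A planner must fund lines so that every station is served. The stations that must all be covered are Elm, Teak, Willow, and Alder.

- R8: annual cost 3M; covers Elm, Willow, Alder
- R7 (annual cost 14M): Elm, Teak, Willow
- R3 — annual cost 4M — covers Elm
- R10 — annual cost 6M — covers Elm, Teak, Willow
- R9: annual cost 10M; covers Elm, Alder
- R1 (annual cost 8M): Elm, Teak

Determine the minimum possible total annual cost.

Choose R8 and R10: together they cover Elm, Teak, Willow, Alder — every station.
Total annual cost: 3 + 6 = 9.
No cover costs less than 9.

9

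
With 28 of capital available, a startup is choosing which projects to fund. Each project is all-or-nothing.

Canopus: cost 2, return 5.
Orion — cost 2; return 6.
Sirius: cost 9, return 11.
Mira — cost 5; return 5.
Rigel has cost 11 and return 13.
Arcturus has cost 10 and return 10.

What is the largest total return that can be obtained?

Canopus + Orion + Sirius + Mira + Arcturus: cost 2 + 2 + 9 + 5 + 10 = 28 ≤ 28, return 5 + 6 + 11 + 5 + 10 = 37.
Canopus + Orion + Sirius + Rigel: cost 2 + 2 + 9 + 11 = 24 ≤ 28, return 5 + 6 + 11 + 13 = 35.
Best is Canopus, Orion, Sirius, Mira, and Arcturus with total return 37.

37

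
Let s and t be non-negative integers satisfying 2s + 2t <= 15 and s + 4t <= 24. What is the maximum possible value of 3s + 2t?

The continuous relaxation peaks at (7.5, 0) with value 22.50; rounding to a feasible lattice point costs some objective.
(s,t)=(7,0): 2·7+2·0=14≤15, 1·7+4·0=7≤24, objective 21.
(s,t)=(6,1): 2·6+2·1=14≤15, 1·6+4·1=10≤24, objective 20.
(s,t)=(6,0): 2·6+2·0=12≤15, 1·6+4·0=6≤24, objective 18.
The best lattice point is (7,0), giving 21.

21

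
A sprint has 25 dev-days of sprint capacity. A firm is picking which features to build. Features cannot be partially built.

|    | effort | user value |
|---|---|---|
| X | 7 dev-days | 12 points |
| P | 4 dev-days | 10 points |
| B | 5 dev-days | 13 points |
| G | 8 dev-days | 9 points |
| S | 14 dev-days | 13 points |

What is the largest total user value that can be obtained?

X + P + B: effort 7 + 4 + 5 = 16 ≤ 25, user value 12 + 10 + 13 = 35.
X + P + B + G: effort 7 + 4 + 5 + 8 = 24 ≤ 25, user value 12 + 10 + 13 + 9 = 44.
P + B + S: effort 4 + 5 + 14 = 23 ≤ 25, user value 10 + 13 + 13 = 36.
Best is X, P, B, and G with total user value 44.

44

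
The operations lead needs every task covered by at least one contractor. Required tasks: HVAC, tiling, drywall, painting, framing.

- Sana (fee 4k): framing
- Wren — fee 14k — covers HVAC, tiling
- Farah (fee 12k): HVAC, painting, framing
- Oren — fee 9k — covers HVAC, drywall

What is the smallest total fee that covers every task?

35

The greedy cost-per-new-task heuristic would pick Sana, Oren, Farah, and Wren for 39, but a cheaper cover exists.
Choose Wren, Farah, and Oren: together they cover HVAC, tiling, drywall, painting, framing — every task.
Total fee: 14 + 12 + 9 = 35.
No cover costs less than 35.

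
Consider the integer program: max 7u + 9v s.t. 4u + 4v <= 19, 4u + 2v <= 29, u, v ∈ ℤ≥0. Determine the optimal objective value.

36

Relaxing integrality, the LP optimum is 42.75 at (u,v) = (0, 4.75), which is not an integer point.
(u,v)=(0,4): 4·0+4·4=16≤19, 4·0+2·4=8≤29, objective 36.
(u,v)=(1,3): 4·1+4·3=16≤19, 4·1+2·3=10≤29, objective 34.
(u,v)=(0,3): 4·0+4·3=12≤19, 4·0+2·3=6≤29, objective 27.
No feasible integer point exceeds 36.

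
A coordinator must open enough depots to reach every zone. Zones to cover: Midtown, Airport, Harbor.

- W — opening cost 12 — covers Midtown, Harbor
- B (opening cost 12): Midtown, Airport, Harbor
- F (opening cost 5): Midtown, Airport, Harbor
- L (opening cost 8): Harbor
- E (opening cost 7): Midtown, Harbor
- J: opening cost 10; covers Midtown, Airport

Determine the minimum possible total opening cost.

This is a weighted set-cover instance.
F alone covers Midtown, Airport, Harbor — every zone.
Total opening cost: 5.

5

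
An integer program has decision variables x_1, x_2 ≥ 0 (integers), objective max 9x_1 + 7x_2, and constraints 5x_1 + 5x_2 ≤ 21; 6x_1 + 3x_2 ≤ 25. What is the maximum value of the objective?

The continuous relaxation peaks at (4.13, 0.0667) with value 37.67; rounding to a feasible lattice point costs some objective.
(x_1,x_2)=(4,0) is feasible, giving 36.
(x_1,x_2)=(3,1) is feasible, giving 34.
(x_1,x_2)=(3,0) is feasible, giving 27.
No feasible integer point exceeds 36.

36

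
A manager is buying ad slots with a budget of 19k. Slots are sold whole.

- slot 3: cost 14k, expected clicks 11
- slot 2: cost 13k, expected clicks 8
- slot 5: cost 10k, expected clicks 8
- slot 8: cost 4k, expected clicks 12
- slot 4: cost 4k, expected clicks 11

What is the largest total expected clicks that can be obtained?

Treat it as a binary knapsack problem.
slot 5 + slot 8 + slot 4: cost 10 + 4 + 4 = 18 ≤ 19, expected clicks 8 + 12 + 11 = 31.
slot 8 + slot 4: cost 4 + 4 = 8 ≤ 19, expected clicks 12 + 11 = 23.
Best is slot 5, slot 8, and slot 4 with total expected clicks 31.

31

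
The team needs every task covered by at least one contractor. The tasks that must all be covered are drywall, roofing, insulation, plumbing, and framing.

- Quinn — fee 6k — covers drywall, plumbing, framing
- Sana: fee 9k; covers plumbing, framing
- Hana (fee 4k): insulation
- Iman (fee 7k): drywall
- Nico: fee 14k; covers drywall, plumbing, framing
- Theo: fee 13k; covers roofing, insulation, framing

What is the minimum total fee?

This is a weighted set-cover instance.
The greedy cost-per-new-task heuristic would pick Quinn, Hana, and Theo for 23, but a cheaper cover exists.
Choose Quinn and Theo: together they cover drywall, roofing, insulation, plumbing, framing — every task.
Total fee: 6 + 13 = 19.
No cover costs less than 19.

19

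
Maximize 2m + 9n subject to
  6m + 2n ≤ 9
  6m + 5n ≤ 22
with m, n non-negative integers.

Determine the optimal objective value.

Relaxing integrality, the LP optimum is 39.60 at (m,n) = (0, 4.4), which is not an integer point.
(m,n)=(0,4) is feasible, giving 36.
(m,n)=(0,3) is feasible, giving 27.
Maximum is 36 at (m,n)=(0,4).

36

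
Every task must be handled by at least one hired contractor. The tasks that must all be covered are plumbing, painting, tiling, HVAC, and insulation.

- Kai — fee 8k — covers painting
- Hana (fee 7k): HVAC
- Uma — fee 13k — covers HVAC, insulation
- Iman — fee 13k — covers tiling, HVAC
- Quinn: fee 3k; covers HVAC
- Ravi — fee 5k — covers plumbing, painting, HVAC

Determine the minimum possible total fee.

This is an integer covering problem.
Choose Uma, Iman, and Ravi: together they cover plumbing, painting, tiling, HVAC, insulation — every task.
Total fee: 13 + 13 + 5 = 31.
No cover costs less than 31.

31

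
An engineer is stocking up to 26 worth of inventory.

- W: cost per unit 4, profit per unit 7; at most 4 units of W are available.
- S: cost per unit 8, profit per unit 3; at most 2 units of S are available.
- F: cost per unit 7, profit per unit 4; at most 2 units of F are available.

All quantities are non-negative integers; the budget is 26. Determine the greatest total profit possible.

W has the best ratio (7/4); taking only W gives at most 4×7 = 28 (stopped by the supply cap of 4).
Mixing does better — 4×W and 1×F: cost 23 ≤ 26, profit 4·7 + 1·4 = 32.

32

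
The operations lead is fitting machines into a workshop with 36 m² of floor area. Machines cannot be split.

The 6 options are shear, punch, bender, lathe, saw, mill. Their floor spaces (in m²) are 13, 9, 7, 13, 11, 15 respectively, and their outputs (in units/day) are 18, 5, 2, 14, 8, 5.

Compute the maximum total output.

37

shear + bender + lathe: floor space 13 + 7 + 13 = 33 ≤ 36, output 18 + 2 + 14 = 34.
shear + punch + lathe: floor space 13 + 9 + 13 = 35 ≤ 36, output 18 + 5 + 14 = 37.
Best is shear, punch, and lathe with total output 37.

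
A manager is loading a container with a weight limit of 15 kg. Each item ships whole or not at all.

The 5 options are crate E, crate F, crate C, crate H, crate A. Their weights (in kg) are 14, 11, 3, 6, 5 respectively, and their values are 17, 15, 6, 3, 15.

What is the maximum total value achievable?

crate C + crate H + crate A: weight 3 + 6 + 5 = 14 ≤ 15, value 6 + 3 + 15 = 24.
crate C + crate A: weight 3 + 5 = 8 ≤ 15, value 6 + 15 = 21.
Best is crate C, crate H, and crate A with total value 24.

24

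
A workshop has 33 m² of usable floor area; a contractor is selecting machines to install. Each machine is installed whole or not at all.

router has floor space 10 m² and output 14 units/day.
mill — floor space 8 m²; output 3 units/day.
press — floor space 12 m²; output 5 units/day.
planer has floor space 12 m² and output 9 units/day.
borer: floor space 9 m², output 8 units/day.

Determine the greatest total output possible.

Take router, planer, and borer: floor space 10 + 12 + 9 = 31 ≤ 33, output 14 + 9 + 8 = 31.
No other feasible combination does better.

31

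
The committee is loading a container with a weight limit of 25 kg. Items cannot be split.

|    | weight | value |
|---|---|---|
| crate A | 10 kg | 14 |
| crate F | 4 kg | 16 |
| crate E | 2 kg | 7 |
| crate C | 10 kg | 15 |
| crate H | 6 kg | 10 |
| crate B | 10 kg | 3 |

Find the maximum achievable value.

Allowing fractional choices, the relaxed optimum would be about 52.2, but items are indivisible.
crate A + crate F + crate E + crate H: weight 10 + 4 + 2 + 6 = 22 ≤ 25, value 14 + 16 + 7 + 10 = 47.
crate A + crate F + crate C: weight 10 + 4 + 10 = 24 ≤ 25, value 14 + 16 + 15 = 45.
crate F + crate E + crate C + crate H: weight 4 + 2 + 10 + 6 = 22 ≤ 25, value 16 + 7 + 15 + 10 = 48.
Best is crate F, crate E, crate C, and crate H with total value 48.

48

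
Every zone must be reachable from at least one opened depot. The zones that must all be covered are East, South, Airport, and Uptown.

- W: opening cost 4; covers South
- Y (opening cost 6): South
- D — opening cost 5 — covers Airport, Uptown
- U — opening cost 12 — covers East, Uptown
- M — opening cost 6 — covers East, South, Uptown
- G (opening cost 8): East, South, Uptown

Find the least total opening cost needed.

Choose D and M: together they cover East, South, Airport, Uptown — every zone.
Total opening cost: 5 + 6 = 11.

11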